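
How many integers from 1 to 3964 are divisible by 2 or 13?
⌊3964/2⌋ + ⌊3964/13⌋ - ⌊3964/26⌋ = 1982 + 304 - 152 = 2134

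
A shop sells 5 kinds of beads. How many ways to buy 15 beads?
C(15+5-1, 5-1) = C(19, 4) = 3876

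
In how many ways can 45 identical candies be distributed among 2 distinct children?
C(45+2-1, 2-1) = C(46, 1) = 46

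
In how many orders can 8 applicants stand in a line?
8! = 40320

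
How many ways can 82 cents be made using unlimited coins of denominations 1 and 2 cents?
Coefficient of x^82 in 1/(1-x^1) · 1/(1-x^2). Use j coins of 2 for j = 0..⌊82/2⌋ = 41, the rest in 1s: 41 + 1 = 42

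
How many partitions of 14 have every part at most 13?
Let r_j(i) = number of partitions of i into parts ≤ j, for i = 0..14. r_1(i) = 1 for all i; r_j(i) = r_{j-1}(i) + r_j(i-j). Rows j = 2..13: ≤2: 1 1 2 2 3 3 4 4 5 5 6 6 7 7 8; ≤3: 1 1 2 3 4 5 7 8 10 12 14 16 19 21 24; ≤4: 1 1 2 3 5 6 9 11 15 18 23 27 34 39 47; ≤5: 1 1 2 3 5 7 10 13 18 23 30 37 47 57 70; ≤6: 1 1 2 3 5 7 11 14 20 26 35 44 58 71 90; ≤7: 1 1 2 3 5 7 11 15 21 28 38 49 65 82 105; ≤8: 1 1 2 3 5 7 11 15 22 29 40 52 70 89 116; ≤9: 1 1 2 3 5 7 11 15 22 30 41 54 73 94 123; ≤10: 1 1 2 3 5 7 11 15 22 30 42 55 75 97 128; ≤11: 1 1 2 3 5 7 11 15 22 30 42 56 76 99 131; ≤12: 1 1 2 3 5 7 11 15 22 30 42 56 77 100 133; ≤13: 1 1 2 3 5 7 11 15 22 30 42 56 77 101 134. r_13(14) = 134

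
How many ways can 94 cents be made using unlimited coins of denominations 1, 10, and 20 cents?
Coefficient of x^94 in 1/(1-x^1) · 1/(1-x^10) · 1/(1-x^20). Case on j = number of 20-cent coins (j = 0..4); remainder r = 94 - 20j is made from {1,10} in ⌊r/10⌋+1 ways. r = 94, 74, 54, 34, 14 → 10 + 8 + 6 + 4 + 2 = 30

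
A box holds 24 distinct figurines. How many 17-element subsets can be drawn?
C(24,17) = 24!/(17!×7!) = 346104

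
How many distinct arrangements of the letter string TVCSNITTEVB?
11! / (1! × 1! × 1! × 1! × 1! × 3! × 2! × 1!) = 3326400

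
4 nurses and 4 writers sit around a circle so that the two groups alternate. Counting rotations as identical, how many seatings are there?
Fix one of the nurses: (4-1)! ways for the remaining nurses, × 4! ways for the writers = 6 × 24 = 144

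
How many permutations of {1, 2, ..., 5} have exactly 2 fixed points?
Choose the 2 fixed points C(5,2) = 10, derange the rest: !3 = Σ_{j=0}^{3} (-1)^j·3!/j! = 6 - 6 + 3 - 1 = 2. Product = 10 × 2 = 20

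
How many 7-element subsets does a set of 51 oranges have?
C(51,7) = 51!/(7!×44!) = 115775100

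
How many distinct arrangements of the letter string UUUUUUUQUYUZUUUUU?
17! / (1! × 14! × 1! × 1!) = 4080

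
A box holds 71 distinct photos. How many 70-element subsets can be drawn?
C(71,70) = 71!/(70!×1!) = 71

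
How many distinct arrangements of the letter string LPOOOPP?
7! / (3! × 1! × 3!) = 140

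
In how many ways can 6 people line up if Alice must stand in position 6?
Fix one position: (6-1)! = 120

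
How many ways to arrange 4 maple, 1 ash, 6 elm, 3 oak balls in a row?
14! / (4! × 1! × 6! × 3!) = 840840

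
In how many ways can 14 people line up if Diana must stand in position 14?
Fix one position: (14-1)! = 6227020800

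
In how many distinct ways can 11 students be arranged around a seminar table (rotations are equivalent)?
Circular: fix one position, arrange the rest. (11-1)! = 3628800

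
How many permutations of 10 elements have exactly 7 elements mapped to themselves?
Choose the 7 fixed points C(10,7) = 120, derange the rest: !3 = Σ_{j=0}^{3} (-1)^j·3!/j! = 6 - 6 + 3 - 1 = 2. Product = 120 × 2 = 240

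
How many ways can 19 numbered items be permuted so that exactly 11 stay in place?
Choose the 11 fixed points C(19,11) = 75582, derange the rest: !8 = Σ_{j=0}^{8} (-1)^j·8!/j! = 40320 - 40320 + 20160 - 6720 + 1680 - 336 + 56 - 8 + 1 = 14833. Product = 75582 × 14833 = 1121107806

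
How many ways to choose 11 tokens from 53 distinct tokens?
C(53,11) = 53!/(11!×42!) = 76223753060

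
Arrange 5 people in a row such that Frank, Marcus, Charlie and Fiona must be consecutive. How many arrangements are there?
Treat the 4 as one block: (5-4+1)! × 4! = 2 × 24 = 48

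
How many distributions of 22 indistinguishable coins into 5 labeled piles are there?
C(22+5-1, 5-1) = C(26, 4) = 14950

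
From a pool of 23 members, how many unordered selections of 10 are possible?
C(23,10) = 23!/(10!×13!) = 1144066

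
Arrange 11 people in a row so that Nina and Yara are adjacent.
Treat as block: (11-1)! × 2! = 3628800 × 2 = 7257600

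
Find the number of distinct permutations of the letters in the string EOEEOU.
6! / (3! × 2! × 1!) = 60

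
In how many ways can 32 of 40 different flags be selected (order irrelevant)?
C(40,32) = 40!/(32!×8!) = 76904685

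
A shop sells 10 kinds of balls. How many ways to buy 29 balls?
C(29+10-1, 10-1) = C(38, 9) = 163011640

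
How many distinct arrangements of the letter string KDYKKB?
6! / (1! × 1! × 1! × 3!) = 120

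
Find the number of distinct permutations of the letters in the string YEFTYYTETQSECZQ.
15! / (3! × 2! × 1! × 3! × 1! × 1! × 1! × 3!) = 3027024000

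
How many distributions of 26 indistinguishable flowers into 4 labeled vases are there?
C(26+4-1, 4-1) = C(29, 3) = 3654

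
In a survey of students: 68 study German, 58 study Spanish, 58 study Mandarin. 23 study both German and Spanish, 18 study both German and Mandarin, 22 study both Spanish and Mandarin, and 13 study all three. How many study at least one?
|A∪B∪C| = 68+58+58-23-18-22+13 = 134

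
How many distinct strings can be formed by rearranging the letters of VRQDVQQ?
7! / (1! × 2! × 3! × 1!) = 420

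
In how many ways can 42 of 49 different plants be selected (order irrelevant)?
C(49,42) = 49!/(42!×7!) = 85900584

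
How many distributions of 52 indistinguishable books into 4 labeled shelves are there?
C(52+4-1, 4-1) = C(55, 3) = 26235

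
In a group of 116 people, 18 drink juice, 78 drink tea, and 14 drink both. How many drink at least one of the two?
|A∪B| = |A| + |B| - |A∩B| = 18 + 78 - 14 = 82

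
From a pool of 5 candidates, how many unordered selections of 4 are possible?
C(5,4) = 5!/(4!×1!) = 5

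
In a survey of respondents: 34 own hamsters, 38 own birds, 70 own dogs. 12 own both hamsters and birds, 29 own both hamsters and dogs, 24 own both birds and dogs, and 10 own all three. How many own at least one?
|A∪B∪C| = 34+38+70-12-29-24+10 = 87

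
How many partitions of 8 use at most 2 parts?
By conjugation, equals partitions of 8 into parts ≤ 2. Let r_j(i) = number of partitions of i into parts ≤ j, for i = 0..8. r_1(i) = 1 for all i; r_j(i) = r_{j-1}(i) + r_j(i-j). Rows j = 2..2: ≤2: 1 1 2 2 3 3 4 4 5. r_2(8) = 5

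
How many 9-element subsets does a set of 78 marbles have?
C(78,9) = 78!/(9!×69!) = 182364632450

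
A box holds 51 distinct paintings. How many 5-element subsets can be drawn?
C(51,5) = 51!/(5!×46!) = 2349060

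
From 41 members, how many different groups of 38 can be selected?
C(41,38) = 41!/(38!×3!) = 10660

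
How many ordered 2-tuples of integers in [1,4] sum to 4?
Coefficient of x^4 in (x + x² + ... + x^4)^2. By inclusion-exclusion on dice exceeding 4: Σ_j (-1)^j C(2,j)·C(4-1-4j, 1) = C(2,0)·C(3,1) = 1·3 = 3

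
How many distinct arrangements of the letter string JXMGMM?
6! / (3! × 1! × 1! × 1!) = 120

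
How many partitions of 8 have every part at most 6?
Let r_j(i) = number of partitions of i into parts ≤ j, for i = 0..8. r_1(i) = 1 for all i; r_j(i) = r_{j-1}(i) + r_j(i-j). Rows j = 2..6: ≤2: 1 1 2 2 3 3 4 4 5; ≤3: 1 1 2 3 4 5 7 8 10; ≤4: 1 1 2 3 5 6 9 11 15; ≤5: 1 1 2 3 5 7 10 13 18; ≤6: 1 1 2 3 5 7 11 14 20. r_6(8) = 20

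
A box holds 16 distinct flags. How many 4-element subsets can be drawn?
C(16,4) = 16!/(4!×12!) = 1820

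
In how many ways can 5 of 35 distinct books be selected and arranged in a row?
P(35,5) = 35!/(35-5)! = 38955840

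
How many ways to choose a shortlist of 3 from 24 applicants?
C(24,3) = 24!/(3!×21!) = 2024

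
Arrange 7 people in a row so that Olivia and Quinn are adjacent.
Treat as block: (7-1)! × 2! = 720 × 2 = 1440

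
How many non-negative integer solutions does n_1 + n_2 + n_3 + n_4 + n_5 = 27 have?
C(27+5-1, 5-1) = C(31, 4) = 31465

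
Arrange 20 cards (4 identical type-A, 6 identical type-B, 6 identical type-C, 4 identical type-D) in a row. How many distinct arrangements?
20! / (4! × 6! × 6! × 4!) = 8147739600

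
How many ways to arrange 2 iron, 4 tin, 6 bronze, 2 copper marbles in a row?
14! / (2! × 4! × 6! × 2!) = 1261260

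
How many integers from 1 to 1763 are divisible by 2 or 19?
⌊1763/2⌋ + ⌊1763/19⌋ - ⌊1763/38⌋ = 881 + 92 - 46 = 927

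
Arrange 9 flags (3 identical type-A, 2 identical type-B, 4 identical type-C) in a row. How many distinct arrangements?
9! / (3! × 2! × 4!) = 1260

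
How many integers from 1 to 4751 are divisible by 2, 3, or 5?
⌊4751/2⌋+⌊4751/3⌋+⌊4751/5⌋ - ⌊4751/6⌋-⌊4751/10⌋-⌊4751/15⌋ + ⌊4751/30⌋ = 2375+1583+950 - 791-475-316 + 158 = 3484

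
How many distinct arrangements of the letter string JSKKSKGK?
8! / (4! × 2! × 1! × 1!) = 840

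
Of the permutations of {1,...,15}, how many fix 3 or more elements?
Exactly j fixed points: C(15,j)·!(15-j); sum over j ≥ 3 (derangement numbers via !m = (m-1)·(!(m-1) + !(m-2)): !0..!12 = 1, 0, 1, 2, 9, 44, 265, 1854, 14833, 133496, 1334961, 14684570, 176214841). Σ_{j=3}^{15} C(15,j)·!(15-j) = C(15,3)·!12 + C(15,4)·!11 + C(15,5)·!10 + C(15,6)·!9 + C(15,7)·!8 + C(15,8)·!7 + C(15,9)·!6 + C(15,10)·!5 + C(15,11)·!4 + C(15,12)·!3 + C(15,13)·!2 + C(15,14)·!1 + C(15,15)·!0 = 455·176214841 + 1365·14684570 + 3003·1334961 + 5005·133496 + 6435·14833 + 6435·1854 + 5005·265 + 3003·44 + 1365·9 + 455·2 + 105·1 + 15·0 + 1·1 = 105008078671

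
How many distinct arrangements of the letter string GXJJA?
5! / (1! × 1! × 2! × 1!) = 60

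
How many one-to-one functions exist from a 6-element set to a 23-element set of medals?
P(23,6) = 23!/(23-6)! = 72681840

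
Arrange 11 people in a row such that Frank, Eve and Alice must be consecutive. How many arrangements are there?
Treat the 3 as one block: (11-3+1)! × 3! = 362880 × 6 = 2177280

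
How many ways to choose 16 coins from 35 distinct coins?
C(35,16) = 35!/(16!×19!) = 4059928950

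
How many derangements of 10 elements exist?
!10 = Σ_{j=0}^{10} (-1)^j·10!/j! = 3628800 - 3628800 + 1814400 - 604800 + 151200 - 30240 + 5040 - 720 + 90 - 10 + 1 = 1334961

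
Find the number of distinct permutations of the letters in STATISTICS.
10! / (3! × 3! × 1! × 2! × 1!) = 50400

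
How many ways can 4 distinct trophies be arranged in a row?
4! = 24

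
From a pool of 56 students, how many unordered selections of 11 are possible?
C(56,11) = 56!/(11!×45!) = 148902215280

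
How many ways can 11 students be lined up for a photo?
11! = 39916800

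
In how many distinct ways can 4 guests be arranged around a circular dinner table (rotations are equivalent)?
Circular: fix one position, arrange the rest. (4-1)! = 6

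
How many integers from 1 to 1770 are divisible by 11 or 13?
⌊1770/11⌋ + ⌊1770/13⌋ - ⌊1770/143⌋ = 160 + 136 - 12 = 284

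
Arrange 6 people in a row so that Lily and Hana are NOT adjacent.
Total - adjacent = 6! - (6-1)!×2 = 720 - 240 = 480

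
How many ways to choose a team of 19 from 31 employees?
C(31,19) = 31!/(19!×12!) = 141120525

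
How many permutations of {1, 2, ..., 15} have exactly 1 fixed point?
Choose the 1 fixed point C(15,1) = 15, derange the rest: !14 = Σ_{j=0}^{14} (-1)^j·14!/j! = 87178291200 - 87178291200 + 43589145600 - 14529715200 + 3632428800 - 726485760 + 121080960 - 17297280 + 2162160 - 240240 + 24024 - 2184 + 182 - 14 + 1 = 32071101049. Product = 15 × 32071101049 = 481066515735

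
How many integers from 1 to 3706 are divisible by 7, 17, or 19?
⌊3706/7⌋+⌊3706/17⌋+⌊3706/19⌋ - ⌊3706/119⌋-⌊3706/133⌋-⌊3706/323⌋ + ⌊3706/2261⌋ = 529+218+195 - 31-27-11 + 1 = 874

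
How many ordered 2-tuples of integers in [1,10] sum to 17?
Coefficient of x^17 in (x + x² + ... + x^10)^2. By inclusion-exclusion on dice exceeding 10: Σ_j (-1)^j C(2,j)·C(17-1-10j, 1) = C(2,0)·C(16,1) - C(2,1)·C(6,1) = 1·16 - 2·6 = 4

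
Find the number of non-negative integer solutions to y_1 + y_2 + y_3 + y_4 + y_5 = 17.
C(17+5-1, 5-1) = C(21, 4) = 5985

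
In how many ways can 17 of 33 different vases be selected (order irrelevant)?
C(33,17) = 33!/(17!×16!) = 1166803110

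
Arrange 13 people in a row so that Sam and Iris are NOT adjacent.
Total - adjacent = 13! - (13-1)!×2 = 6227020800 - 958003200 = 5269017600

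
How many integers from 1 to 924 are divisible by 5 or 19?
⌊924/5⌋ + ⌊924/19⌋ - ⌊924/95⌋ = 184 + 48 - 9 = 223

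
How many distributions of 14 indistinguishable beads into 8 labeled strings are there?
C(14+8-1, 8-1) = C(21, 7) = 116280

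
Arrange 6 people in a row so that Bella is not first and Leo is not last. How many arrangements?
By inclusion-exclusion: 6! - 2×(6-1)! + (6-2)! = 720 - 240 + 24 = 504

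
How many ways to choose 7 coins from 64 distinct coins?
C(64,7) = 64!/(7!×57!) = 621216192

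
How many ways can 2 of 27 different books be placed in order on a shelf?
P(27,2) = 27!/(27-2)! = 702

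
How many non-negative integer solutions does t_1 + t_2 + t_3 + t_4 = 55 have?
C(55+4-1, 4-1) = C(58, 3) = 30856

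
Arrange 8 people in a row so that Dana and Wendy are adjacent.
Treat as block: (8-1)! × 2! = 5040 × 2 = 10080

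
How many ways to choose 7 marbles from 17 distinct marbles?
C(17,7) = 17!/(7!×10!) = 19448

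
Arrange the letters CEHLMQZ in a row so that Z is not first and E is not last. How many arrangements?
By inclusion-exclusion: 7! - 2×(7-1)! + (7-2)! = 5040 - 1440 + 120 = 3720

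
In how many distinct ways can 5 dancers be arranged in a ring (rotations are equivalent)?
Circular: fix one position, arrange the rest. (5-1)! = 24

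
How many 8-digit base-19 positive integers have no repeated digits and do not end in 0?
Last digit: 18 nonzero choices. First digit: 17 (nonzero, ≠last). Middle 6: P(17,6) = 8910720. Total = 2726680320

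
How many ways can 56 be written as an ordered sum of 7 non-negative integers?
C(56+7-1, 7-1) = C(62, 6) = 61474519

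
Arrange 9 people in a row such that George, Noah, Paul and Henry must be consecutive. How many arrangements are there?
Treat the 4 as one block: (9-4+1)! × 4! = 720 × 24 = 17280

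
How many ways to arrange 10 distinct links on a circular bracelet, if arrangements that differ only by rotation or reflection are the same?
(10-1)!/2 = 362880/2 = 181440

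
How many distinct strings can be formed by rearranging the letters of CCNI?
4! / (1! × 2! × 1!) = 12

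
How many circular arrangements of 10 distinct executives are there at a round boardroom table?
Circular: fix one position, arrange the rest. (10-1)! = 362880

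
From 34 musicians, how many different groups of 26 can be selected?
C(34,26) = 34!/(26!×8!) = 18156204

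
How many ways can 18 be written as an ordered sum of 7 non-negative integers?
C(18+7-1, 7-1) = C(24, 6) = 134596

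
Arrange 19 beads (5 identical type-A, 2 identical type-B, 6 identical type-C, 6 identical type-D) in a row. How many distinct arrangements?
19! / (5! × 2! × 6! × 6!) = 977728752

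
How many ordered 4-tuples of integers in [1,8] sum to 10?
Coefficient of x^10 in (x + x² + ... + x^8)^4. By inclusion-exclusion on dice exceeding 8: Σ_j (-1)^j C(4,j)·C(10-1-8j, 3) = C(4,0)·C(9,3) = 1·84 = 84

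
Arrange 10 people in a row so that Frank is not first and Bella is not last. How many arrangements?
By inclusion-exclusion: 10! - 2×(10-1)! + (10-2)! = 3628800 - 725760 + 40320 = 2943360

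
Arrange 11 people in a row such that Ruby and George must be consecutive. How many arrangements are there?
Treat the 2 as one block: (11-2+1)! × 2! = 3628800 × 2 = 7257600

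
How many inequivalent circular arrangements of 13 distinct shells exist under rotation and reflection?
(13-1)!/2 = 479001600/2 = 239500800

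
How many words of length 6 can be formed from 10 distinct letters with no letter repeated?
P(10,6) = 10!/(10-6)! = 151200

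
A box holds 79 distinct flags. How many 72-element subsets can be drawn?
C(79,72) = 79!/(72!×7!) = 2898753715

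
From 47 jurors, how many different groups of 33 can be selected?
C(47,33) = 47!/(33!×14!) = 341643774795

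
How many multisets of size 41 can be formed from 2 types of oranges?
C(41+2-1, 2-1) = C(42, 1) = 42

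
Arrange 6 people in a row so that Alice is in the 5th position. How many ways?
Fix one position: (6-1)! = 120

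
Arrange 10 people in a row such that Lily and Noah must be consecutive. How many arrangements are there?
Treat the 2 as one block: (10-2+1)! × 2! = 362880 × 2 = 725760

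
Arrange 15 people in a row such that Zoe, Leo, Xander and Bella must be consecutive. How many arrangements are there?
Treat the 4 as one block: (15-4+1)! × 4! = 479001600 × 24 = 11496038400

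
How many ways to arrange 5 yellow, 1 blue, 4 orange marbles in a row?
10! / (5! × 1! × 4!) = 1260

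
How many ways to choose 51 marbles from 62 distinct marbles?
C(62,51) = 62!/(51!×11!) = 508271323092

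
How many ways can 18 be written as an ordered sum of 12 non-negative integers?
C(18+12-1, 12-1) = C(29, 11) = 34597290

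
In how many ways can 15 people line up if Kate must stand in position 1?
Fix one position: (15-1)! = 87178291200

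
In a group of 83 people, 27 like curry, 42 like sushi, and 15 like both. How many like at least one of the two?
|A∪B| = |A| + |B| - |A∩B| = 27 + 42 - 15 = 54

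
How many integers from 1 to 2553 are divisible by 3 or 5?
⌊2553/3⌋ + ⌊2553/5⌋ - ⌊2553/15⌋ = 851 + 510 - 170 = 1191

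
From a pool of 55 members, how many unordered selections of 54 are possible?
C(55,54) = 55!/(54!×1!) = 55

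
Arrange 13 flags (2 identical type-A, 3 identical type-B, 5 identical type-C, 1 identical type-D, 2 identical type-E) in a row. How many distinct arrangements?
13! / (2! × 3! × 5! × 1! × 2!) = 2162160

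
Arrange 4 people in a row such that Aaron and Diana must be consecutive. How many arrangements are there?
Treat the 2 as one block: (4-2+1)! × 2! = 6 × 2 = 12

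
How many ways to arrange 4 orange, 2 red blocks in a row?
6! / (4! × 2!) = 15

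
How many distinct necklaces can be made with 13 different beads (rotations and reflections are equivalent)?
(13-1)!/2 = 479001600/2 = 239500800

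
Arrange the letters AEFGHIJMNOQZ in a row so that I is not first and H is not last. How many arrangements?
By inclusion-exclusion: 12! - 2×(12-1)! + (12-2)! = 479001600 - 79833600 + 3628800 = 402796800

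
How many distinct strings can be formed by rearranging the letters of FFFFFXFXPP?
10! / (2! × 6! × 2!) = 1260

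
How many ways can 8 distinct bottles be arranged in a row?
8! = 40320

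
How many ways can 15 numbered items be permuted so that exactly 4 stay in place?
Choose the 4 fixed points C(15,4) = 1365, derange the rest: !11 = Σ_{j=0}^{11} (-1)^j·11!/j! = 39916800 - 39916800 + 19958400 - 6652800 + 1663200 - 332640 + 55440 - 7920 + 990 - 110 + 11 - 1 = 14684570. Product = 1365 × 14684570 = 20044438050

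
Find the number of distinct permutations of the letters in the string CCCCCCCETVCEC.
13! / (9! × 1! × 1! × 2!) = 8580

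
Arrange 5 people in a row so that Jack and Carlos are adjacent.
Treat as block: (5-1)! × 2! = 24 × 2 = 48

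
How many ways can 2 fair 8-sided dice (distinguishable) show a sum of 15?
Coefficient of x^15 in (x + x² + ... + x^8)^2. By inclusion-exclusion on dice exceeding 8: Σ_j (-1)^j C(2,j)·C(15-1-8j, 1) = C(2,0)·C(14,1) - C(2,1)·C(6,1) = 1·14 - 2·6 = 2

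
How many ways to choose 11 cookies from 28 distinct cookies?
C(28,11) = 28!/(11!×17!) = 21474180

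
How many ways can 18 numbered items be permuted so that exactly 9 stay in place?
Choose the 9 fixed points C(18,9) = 48620, derange the rest: !9 = Σ_{j=0}^{9} (-1)^j·9!/j! = 362880 - 362880 + 181440 - 60480 + 15120 - 3024 + 504 - 72 + 9 - 1 = 133496. Product = 48620 × 133496 = 6490575520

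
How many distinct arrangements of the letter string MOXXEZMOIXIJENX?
15! / (2! × 2! × 1! × 1! × 2! × 2! × 1! × 4!) = 3405402000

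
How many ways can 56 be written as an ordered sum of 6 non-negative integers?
C(56+6-1, 6-1) = C(61, 5) = 5949147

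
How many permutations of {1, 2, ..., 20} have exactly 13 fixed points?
Choose the 13 fixed points C(20,13) = 77520, derange the rest: !7 = Σ_{j=0}^{7} (-1)^j·7!/j! = 5040 - 5040 + 2520 - 840 + 210 - 42 + 7 - 1 = 1854. Product = 77520 × 1854 = 143722080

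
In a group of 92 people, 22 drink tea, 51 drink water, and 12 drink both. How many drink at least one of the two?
|A∪B| = |A| + |B| - |A∩B| = 22 + 51 - 12 = 61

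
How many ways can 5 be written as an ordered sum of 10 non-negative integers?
C(5+10-1, 10-1) = C(14, 9) = 2002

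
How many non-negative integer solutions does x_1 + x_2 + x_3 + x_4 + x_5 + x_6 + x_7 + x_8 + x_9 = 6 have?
C(6+9-1, 9-1) = C(14, 8) = 3003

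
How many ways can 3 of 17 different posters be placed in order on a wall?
P(17,3) = 17!/(17-3)! = 4080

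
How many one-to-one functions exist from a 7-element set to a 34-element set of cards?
P(34,7) = 34!/(34-7)! = 27113264640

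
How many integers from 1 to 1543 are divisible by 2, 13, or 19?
⌊1543/2⌋+⌊1543/13⌋+⌊1543/19⌋ - ⌊1543/26⌋-⌊1543/38⌋-⌊1543/247⌋ + ⌊1543/494⌋ = 771+118+81 - 59-40-6 + 3 = 868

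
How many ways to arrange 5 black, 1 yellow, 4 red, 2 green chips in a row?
12! / (5! × 1! × 4! × 2!) = 83160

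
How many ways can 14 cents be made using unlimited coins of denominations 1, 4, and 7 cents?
Coefficient of x^14 in 1/(1-x^1) · 1/(1-x^4) · 1/(1-x^7). Case on j = number of 7-cent coins (j = 0..2); remainder r = 14 - 7j is made from {1,4} in ⌊r/4⌋+1 ways. r = 14, 7, 0 → 4 + 2 + 1 = 7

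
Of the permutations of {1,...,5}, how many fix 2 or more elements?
Exactly j fixed points: C(5,j)·!(5-j); sum over j ≥ 2 (derangement numbers via !m = (m-1)·(!(m-1) + !(m-2)): !0..!3 = 1, 0, 1, 2). Σ_{j=2}^{5} C(5,j)·!(5-j) = C(5,2)·!3 + C(5,3)·!2 + C(5,4)·!1 + C(5,5)·!0 = 10·2 + 10·1 + 5·0 + 1·1 = 31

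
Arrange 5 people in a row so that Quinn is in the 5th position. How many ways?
Fix one position: (5-1)! = 24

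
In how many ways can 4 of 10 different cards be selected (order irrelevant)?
C(10,4) = 10!/(4!×6!) = 210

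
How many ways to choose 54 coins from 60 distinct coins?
C(60,54) = 60!/(54!×6!) = 50063860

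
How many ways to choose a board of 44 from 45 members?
C(45,44) = 45!/(44!×1!) = 45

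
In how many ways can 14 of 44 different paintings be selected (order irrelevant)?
C(44,14) = 44!/(14!×30!) = 114955808528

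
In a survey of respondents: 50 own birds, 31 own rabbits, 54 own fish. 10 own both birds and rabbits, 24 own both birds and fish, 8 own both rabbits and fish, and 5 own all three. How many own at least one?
|A∪B∪C| = 50+31+54-10-24-8+5 = 98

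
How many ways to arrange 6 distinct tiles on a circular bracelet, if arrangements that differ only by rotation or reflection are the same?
(6-1)!/2 = 120/2 = 60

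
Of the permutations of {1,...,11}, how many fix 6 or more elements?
Exactly j fixed points: C(11,j)·!(11-j); sum over j ≥ 6 (derangement numbers via !m = (m-1)·(!(m-1) + !(m-2)): !0..!5 = 1, 0, 1, 2, 9, 44). Σ_{j=6}^{11} C(11,j)·!(11-j) = C(11,6)·!5 + C(11,7)·!4 + C(11,8)·!3 + C(11,9)·!2 + C(11,10)·!1 + C(11,11)·!0 = 462·44 + 330·9 + 165·2 + 55·1 + 11·0 + 1·1 = 23684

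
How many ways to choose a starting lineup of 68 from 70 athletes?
C(70,68) = 70!/(68!×2!) = 2415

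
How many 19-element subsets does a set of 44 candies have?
C(44,19) = 44!/(19!×25!) = 1408831480056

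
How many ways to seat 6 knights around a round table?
Circular: fix one position, arrange the rest. (6-1)! = 120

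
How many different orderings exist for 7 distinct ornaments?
7! = 5040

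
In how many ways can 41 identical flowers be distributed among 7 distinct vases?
C(41+7-1, 7-1) = C(47, 6) = 10737573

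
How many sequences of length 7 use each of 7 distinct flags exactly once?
7! = 5040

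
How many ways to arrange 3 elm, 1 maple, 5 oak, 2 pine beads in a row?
11! / (3! × 1! × 5! × 2!) = 27720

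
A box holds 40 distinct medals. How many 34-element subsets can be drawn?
C(40,34) = 40!/(34!×6!) = 3838380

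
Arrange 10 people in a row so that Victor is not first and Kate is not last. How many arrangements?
By inclusion-exclusion: 10! - 2×(10-1)! + (10-2)! = 3628800 - 725760 + 40320 = 2943360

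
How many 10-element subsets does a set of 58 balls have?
C(58,10) = 58!/(10!×48!) = 52179482355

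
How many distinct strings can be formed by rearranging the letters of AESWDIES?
8! / (1! × 1! × 1! × 2! × 1! × 2!) = 10080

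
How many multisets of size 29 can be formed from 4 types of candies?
C(29+4-1, 4-1) = C(32, 3) = 4960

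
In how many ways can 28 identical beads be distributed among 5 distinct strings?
C(28+5-1, 5-1) = C(32, 4) = 35960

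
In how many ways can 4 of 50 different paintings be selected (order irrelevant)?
C(50,4) = 50!/(4!×46!) = 230300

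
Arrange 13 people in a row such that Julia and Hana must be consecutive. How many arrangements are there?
Treat the 2 as one block: (13-2+1)! × 2! = 479001600 × 2 = 958003200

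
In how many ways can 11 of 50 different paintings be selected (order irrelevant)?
C(50,11) = 50!/(11!×39!) = 37353738800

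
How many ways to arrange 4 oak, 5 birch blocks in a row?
9! / (4! × 5!) = 126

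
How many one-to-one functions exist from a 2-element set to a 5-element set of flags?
P(5,2) = 5!/(5-2)! = 20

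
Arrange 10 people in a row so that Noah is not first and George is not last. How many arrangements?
By inclusion-exclusion: 10! - 2×(10-1)! + (10-2)! = 3628800 - 725760 + 40320 = 2943360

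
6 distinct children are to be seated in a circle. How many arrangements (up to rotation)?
Circular: fix one position, arrange the rest. (6-1)! = 120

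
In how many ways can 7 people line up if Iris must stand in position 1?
Fix one position: (7-1)! = 720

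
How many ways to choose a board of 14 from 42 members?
C(42,14) = 42!/(14!×28!) = 52860229080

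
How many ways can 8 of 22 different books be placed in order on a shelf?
P(22,8) = 22!/(22-8)! = 12893126400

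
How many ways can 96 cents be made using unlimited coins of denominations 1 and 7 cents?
Coefficient of x^96 in 1/(1-x^1) · 1/(1-x^7). Use j coins of 7 for j = 0..⌊96/7⌋ = 13, the rest in 1s: 13 + 1 = 14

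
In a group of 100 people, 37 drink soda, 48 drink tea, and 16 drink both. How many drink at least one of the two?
|A∪B| = |A| + |B| - |A∩B| = 37 + 48 - 16 = 69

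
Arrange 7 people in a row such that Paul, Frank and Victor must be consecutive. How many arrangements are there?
Treat the 3 as one block: (7-3+1)! × 3! = 120 × 6 = 720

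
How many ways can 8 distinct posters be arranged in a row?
8! = 40320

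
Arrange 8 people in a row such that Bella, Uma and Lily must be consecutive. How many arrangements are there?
Treat the 3 as one block: (8-3+1)! × 3! = 720 × 6 = 4320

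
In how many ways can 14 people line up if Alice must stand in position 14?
Fix one position: (14-1)! = 6227020800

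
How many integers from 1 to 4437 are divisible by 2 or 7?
⌊4437/2⌋ + ⌊4437/7⌋ - ⌊4437/14⌋ = 2218 + 633 - 316 = 2535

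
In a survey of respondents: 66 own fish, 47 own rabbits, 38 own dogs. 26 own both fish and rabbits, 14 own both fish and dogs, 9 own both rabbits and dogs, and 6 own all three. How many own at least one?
|A∪B∪C| = 66+47+38-26-14-9+6 = 108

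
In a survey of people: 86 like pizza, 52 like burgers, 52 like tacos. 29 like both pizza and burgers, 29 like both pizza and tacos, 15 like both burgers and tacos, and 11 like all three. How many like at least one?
|A∪B∪C| = 86+52+52-29-29-15+11 = 128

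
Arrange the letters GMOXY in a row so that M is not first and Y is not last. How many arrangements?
By inclusion-exclusion: 5! - 2×(5-1)! + (5-2)! = 120 - 48 + 6 = 78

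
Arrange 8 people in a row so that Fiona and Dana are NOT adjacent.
Total - adjacent = 8! - (8-1)!×2 = 40320 - 10080 = 30240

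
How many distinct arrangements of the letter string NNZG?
4! / (2! × 1! × 1!) = 12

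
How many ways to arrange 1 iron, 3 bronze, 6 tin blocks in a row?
10! / (1! × 3! × 6!) = 840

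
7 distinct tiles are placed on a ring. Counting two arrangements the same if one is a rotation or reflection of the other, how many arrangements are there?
(7-1)!/2 = 720/2 = 360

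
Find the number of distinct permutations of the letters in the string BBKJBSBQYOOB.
12! / (1! × 2! × 1! × 1! × 5! × 1! × 1!) = 1995840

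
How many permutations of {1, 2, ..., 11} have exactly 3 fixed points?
Choose the 3 fixed points C(11,3) = 165, derange the rest: !8 = Σ_{j=0}^{8} (-1)^j·8!/j! = 40320 - 40320 + 20160 - 6720 + 1680 - 336 + 56 - 8 + 1 = 14833. Product = 165 × 14833 = 2447445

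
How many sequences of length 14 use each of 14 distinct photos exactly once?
14! = 87178291200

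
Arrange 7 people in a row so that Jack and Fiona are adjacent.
Treat as block: (7-1)! × 2! = 720 × 2 = 1440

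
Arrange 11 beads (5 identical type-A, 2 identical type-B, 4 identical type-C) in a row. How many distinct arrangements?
11! / (5! × 2! × 4!) = 6930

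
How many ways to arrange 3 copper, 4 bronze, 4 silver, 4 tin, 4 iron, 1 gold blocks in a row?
20! / (3! × 4! × 4! × 4! × 4! × 1!) = 1222160940000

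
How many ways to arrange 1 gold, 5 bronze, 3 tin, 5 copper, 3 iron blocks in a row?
17! / (1! × 5! × 3! × 5! × 3!) = 686125440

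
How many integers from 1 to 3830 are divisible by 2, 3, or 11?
⌊3830/2⌋+⌊3830/3⌋+⌊3830/11⌋ - ⌊3830/6⌋-⌊3830/22⌋-⌊3830/33⌋ + ⌊3830/66⌋ = 1915+1276+348 - 638-174-116 + 58 = 2669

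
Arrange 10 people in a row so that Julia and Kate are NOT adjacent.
Total - adjacent = 10! - (10-1)!×2 = 3628800 - 725760 = 2903040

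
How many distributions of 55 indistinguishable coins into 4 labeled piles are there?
C(55+4-1, 4-1) = C(58, 3) = 30856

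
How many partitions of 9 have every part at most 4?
Let r_j(i) = number of partitions of i into parts ≤ j, for i = 0..9. r_1(i) = 1 for all i; r_j(i) = r_{j-1}(i) + r_j(i-j). Rows j = 2..4: ≤2: 1 1 2 2 3 3 4 4 5 5; ≤3: 1 1 2 3 4 5 7 8 10 12; ≤4: 1 1 2 3 5 6 9 11 15 18. r_4(9) = 18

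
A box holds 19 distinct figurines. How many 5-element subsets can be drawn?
C(19,5) = 19!/(5!×14!) = 11628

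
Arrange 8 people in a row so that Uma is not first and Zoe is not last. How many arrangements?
By inclusion-exclusion: 8! - 2×(8-1)! + (8-2)! = 40320 - 10080 + 720 = 30960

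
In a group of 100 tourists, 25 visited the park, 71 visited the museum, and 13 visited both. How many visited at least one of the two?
|A∪B| = |A| + |B| - |A∩B| = 25 + 71 - 13 = 83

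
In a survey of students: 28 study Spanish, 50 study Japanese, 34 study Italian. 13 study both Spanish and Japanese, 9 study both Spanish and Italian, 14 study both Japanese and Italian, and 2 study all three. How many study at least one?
|A∪B∪C| = 28+50+34-13-9-14+2 = 78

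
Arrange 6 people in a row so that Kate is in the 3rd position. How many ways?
Fix one position: (6-1)! = 120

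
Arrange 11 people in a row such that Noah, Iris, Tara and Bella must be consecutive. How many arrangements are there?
Treat the 4 as one block: (11-4+1)! × 4! = 40320 × 24 = 967680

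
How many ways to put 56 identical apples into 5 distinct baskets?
C(56+5-1, 5-1) = C(60, 4) = 487635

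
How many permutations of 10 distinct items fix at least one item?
Complement of the derangements. !10 = Σ_{j=0}^{10} (-1)^j·10!/j! = 3628800 - 3628800 + 1814400 - 604800 + 151200 - 30240 + 5040 - 720 + 90 - 10 + 1 = 1334961. 10! - !10 = 3628800 - 1334961 = 2293839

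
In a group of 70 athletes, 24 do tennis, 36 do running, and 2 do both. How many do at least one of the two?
|A∪B| = |A| + |B| - |A∩B| = 24 + 36 - 2 = 58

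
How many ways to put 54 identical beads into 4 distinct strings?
C(54+4-1, 4-1) = C(57, 3) = 29260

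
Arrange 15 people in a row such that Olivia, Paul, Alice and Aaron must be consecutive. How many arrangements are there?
Treat the 4 as one block: (15-4+1)! × 4! = 479001600 × 24 = 11496038400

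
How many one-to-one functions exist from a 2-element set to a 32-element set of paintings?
P(32,2) = 32!/(32-2)! = 992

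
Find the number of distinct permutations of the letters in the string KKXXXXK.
7! / (4! × 3!) = 35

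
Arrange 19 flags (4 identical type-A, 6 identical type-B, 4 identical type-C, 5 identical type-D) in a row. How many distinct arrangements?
19! / (4! × 6! × 4! × 5!) = 2444321880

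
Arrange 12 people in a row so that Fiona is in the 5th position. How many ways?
Fix one position: (12-1)! = 39916800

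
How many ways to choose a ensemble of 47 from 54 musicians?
C(54,47) = 54!/(47!×7!) = 177100560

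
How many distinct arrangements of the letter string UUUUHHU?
7! / (2! × 5!) = 21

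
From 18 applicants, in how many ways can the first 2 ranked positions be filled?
P(18,2) = 18!/(18-2)! = 306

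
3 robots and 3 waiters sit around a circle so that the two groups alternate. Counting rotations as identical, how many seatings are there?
Fix one of the robots: (3-1)! ways for the remaining robots, × 3! ways for the waiters = 2 × 6 = 12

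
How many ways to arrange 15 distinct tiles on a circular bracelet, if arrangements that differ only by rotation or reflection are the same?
(15-1)!/2 = 87178291200/2 = 43589145600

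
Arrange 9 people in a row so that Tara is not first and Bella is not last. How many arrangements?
By inclusion-exclusion: 9! - 2×(9-1)! + (9-2)! = 362880 - 80640 + 5040 = 287280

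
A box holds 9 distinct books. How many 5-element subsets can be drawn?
C(9,5) = 9!/(5!×4!) = 126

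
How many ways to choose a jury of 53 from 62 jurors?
C(62,53) = 62!/(53!×9!) = 20286591270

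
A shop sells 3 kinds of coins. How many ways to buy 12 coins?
C(12+3-1, 3-1) = C(14, 2) = 91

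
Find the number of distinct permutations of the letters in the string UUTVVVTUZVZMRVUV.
16! / (4! × 2! × 6! × 1! × 1! × 2!) = 302702400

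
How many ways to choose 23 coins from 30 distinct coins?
C(30,23) = 30!/(23!×7!) = 2035800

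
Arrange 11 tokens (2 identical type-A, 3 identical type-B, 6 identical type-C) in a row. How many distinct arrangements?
11! / (2! × 3! × 6!) = 4620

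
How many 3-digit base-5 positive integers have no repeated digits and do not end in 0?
Last digit: 4 nonzero choices. First digit: 3 (nonzero, ≠last). Middle 1: P(3,1) = 3. Total = 36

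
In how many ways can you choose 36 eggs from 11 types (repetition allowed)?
C(36+11-1, 11-1) = C(46, 10) = 4076350421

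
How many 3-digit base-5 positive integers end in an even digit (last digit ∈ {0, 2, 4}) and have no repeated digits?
Last∈{0,2,4}. Last=0: 12. Last nonzero: 2×3×P(3,1) = 18. Total = 30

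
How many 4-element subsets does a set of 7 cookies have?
C(7,4) = 7!/(4!×3!) = 35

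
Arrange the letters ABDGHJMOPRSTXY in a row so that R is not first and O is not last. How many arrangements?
By inclusion-exclusion: 14! - 2×(14-1)! + (14-2)! = 87178291200 - 12454041600 + 479001600 = 75203251200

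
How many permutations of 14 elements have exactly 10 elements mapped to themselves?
Choose the 10 fixed points C(14,10) = 1001, derange the rest: !4 = Σ_{j=0}^{4} (-1)^j·4!/j! = 24 - 24 + 12 - 4 + 1 = 9. Product = 1001 × 9 = 9009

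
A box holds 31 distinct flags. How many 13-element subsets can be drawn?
C(31,13) = 31!/(13!×18!) = 206253075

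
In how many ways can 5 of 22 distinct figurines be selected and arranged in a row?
P(22,5) = 22!/(22-5)! = 3160080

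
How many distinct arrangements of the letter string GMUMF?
5! / (1! × 1! × 1! × 2!) = 60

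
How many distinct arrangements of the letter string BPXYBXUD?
8! / (1! × 2! × 1! × 2! × 1! × 1!) = 10080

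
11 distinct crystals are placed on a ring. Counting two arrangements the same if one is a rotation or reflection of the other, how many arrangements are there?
(11-1)!/2 = 3628800/2 = 1814400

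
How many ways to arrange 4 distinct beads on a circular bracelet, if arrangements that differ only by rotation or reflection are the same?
(4-1)!/2 = 6/2 = 3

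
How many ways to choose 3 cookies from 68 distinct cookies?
C(68,3) = 68!/(3!×65!) = 50116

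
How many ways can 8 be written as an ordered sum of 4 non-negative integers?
C(8+4-1, 4-1) = C(11, 3) = 165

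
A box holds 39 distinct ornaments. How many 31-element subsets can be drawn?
C(39,31) = 39!/(31!×8!) = 61523748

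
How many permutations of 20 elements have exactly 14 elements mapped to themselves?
Choose the 14 fixed points C(20,14) = 38760, derange the rest: !6 = Σ_{j=0}^{6} (-1)^j·6!/j! = 720 - 720 + 360 - 120 + 30 - 6 + 1 = 265. Product = 38760 × 265 = 10271400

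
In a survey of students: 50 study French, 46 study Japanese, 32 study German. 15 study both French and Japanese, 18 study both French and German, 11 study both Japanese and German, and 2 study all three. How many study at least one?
|A∪B∪C| = 50+46+32-15-18-11+2 = 86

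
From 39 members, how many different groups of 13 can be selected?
C(39,13) = 39!/(13!×26!) = 8122425444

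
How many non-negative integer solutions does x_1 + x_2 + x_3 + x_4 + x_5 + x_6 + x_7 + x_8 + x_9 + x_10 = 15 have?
C(15+10-1, 10-1) = C(24, 9) = 1307504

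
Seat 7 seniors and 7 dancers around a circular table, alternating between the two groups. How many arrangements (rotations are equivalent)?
Fix one of the seniors: (7-1)! ways for the remaining seniors, × 7! ways for the dancers = 720 × 5040 = 3628800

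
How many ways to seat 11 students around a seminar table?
Circular: fix one position, arrange the rest. (11-1)! = 3628800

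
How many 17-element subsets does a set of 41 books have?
C(41,17) = 41!/(17!×24!) = 151584480450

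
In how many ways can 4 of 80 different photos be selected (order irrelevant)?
C(80,4) = 80!/(4!×76!) = 1581580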